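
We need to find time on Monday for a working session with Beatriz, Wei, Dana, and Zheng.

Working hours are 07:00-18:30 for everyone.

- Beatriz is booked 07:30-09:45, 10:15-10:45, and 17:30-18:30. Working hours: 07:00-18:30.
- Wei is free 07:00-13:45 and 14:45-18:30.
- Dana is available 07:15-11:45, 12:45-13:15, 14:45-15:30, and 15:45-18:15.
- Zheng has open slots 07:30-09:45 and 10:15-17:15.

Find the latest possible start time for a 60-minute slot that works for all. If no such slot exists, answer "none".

16:15

Beatriz free within 07:00–18:30: 07:00–07:30, 09:45–10:15, 10:45–17:30.
Beatriz ∩ Wei: 07:00–07:30, 09:45–10:15, 10:45–13:45, 14:45–17:30.
Beatriz ∩ Wei ∩ Dana: 07:15–07:30, 09:45–10:15, 10:45–11:45, 12:45–13:15, 14:45–15:30, 15:45–17:30.
Beatriz ∩ Wei ∩ Dana ∩ Zheng: 10:45–11:45, 12:45–13:15, 14:45–15:30, 15:45–17:15.
Windows ≥ 60 min: 10:45–11:45, 15:45–17:15.
Latest start in the last window 15:45–17:15 is 17:15 − 60 min = 16:15.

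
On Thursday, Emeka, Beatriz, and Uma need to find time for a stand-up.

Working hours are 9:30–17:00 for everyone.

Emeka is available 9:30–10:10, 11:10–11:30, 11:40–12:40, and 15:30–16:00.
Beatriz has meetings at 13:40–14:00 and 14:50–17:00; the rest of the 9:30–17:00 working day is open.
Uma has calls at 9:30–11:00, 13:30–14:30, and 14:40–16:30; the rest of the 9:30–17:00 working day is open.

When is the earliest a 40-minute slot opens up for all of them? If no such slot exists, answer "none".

Beatriz free within 09:30–17:00: 09:30–13:40, 14:00–14:50.
Uma free within 09:30–17:00: 11:00–13:30, 14:30–14:40, 16:30–17:00.
Emeka ∩ Beatriz: 09:30–10:10, 11:10–11:30, 11:40–12:40.
Emeka ∩ Beatriz ∩ Uma: 11:10–11:30, 11:40–12:40.
Windows ≥ 40 min: 11:40–12:40.
Earliest such window starts at 11:40.

11:40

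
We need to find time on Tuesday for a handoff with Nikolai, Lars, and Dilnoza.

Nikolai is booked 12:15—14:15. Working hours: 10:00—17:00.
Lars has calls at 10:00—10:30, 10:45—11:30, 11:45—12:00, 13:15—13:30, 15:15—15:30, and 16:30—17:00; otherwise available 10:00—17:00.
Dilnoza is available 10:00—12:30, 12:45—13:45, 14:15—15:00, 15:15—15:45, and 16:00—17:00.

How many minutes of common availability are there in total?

Nikolai free within 10:00–17:00: 10:00–12:15, 14:15–17:00.
Lars free within 10:00–17:00: 10:30–10:45, 11:30–11:45, 12:00–13:15, 13:30–15:15, 15:30–16:30.
Nikolai ∩ Lars: 10:30–10:45, 11:30–11:45, 12:00–12:15, 14:15–15:15, 15:30–16:30.
Nikolai ∩ Lars ∩ Dilnoza: 10:30–10:45, 11:30–11:45, 12:00–12:15, 14:15–15:00, 15:30–15:45, 16:00–16:30.
Total common minutes: 15 + 15 + 15 + 45 + 15 + 30 = 135.

135 minutes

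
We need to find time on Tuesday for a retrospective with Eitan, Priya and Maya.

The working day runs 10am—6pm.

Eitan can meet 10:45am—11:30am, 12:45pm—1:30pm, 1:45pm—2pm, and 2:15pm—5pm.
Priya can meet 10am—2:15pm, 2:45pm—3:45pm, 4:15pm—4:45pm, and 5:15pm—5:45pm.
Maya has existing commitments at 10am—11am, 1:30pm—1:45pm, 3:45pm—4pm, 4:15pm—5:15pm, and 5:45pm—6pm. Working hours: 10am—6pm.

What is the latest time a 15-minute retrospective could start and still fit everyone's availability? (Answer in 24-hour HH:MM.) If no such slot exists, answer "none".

15:30

Maya free within 10:00–18:00: 11:00–13:30, 13:45–15:45, 16:00–16:15, 17:15–17:45.
Eitan ∩ Priya: 10:45–11:30, 12:45–13:30, 13:45–14:00, 14:45–15:45, 16:15–16:45.
Eitan ∩ Priya ∩ Maya: 11:00–11:30, 12:45–13:30, 13:45–14:00, 14:45–15:45.
Windows ≥ 15 min: 11:00–11:30, 12:45–13:30, 13:45–14:00, 14:45–15:45.
Latest start in the last window 14:45–15:45 is 15:45 − 15 min = 15:30.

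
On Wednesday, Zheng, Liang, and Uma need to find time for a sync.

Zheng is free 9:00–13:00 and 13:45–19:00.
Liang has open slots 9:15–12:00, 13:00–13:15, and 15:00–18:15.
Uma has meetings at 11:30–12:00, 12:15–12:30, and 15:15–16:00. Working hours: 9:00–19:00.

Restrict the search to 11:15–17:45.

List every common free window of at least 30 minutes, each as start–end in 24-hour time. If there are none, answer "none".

Uma free within 09:00–19:00: 09:00–11:30, 12:00–12:15, 12:30–15:15, 16:00–19:00.
Zheng ∩ Liang: 09:15–12:00, 15:00–18:15.
Zheng ∩ Liang ∩ Uma: 09:15–11:30, 15:00–15:15, 16:00–18:15.
Restricted to 11:15–17:45: 11:15–11:30, 15:00–15:15, 16:00–17:45.
Windows ≥ 30 min: 16:00–17:45.

16:00–17:45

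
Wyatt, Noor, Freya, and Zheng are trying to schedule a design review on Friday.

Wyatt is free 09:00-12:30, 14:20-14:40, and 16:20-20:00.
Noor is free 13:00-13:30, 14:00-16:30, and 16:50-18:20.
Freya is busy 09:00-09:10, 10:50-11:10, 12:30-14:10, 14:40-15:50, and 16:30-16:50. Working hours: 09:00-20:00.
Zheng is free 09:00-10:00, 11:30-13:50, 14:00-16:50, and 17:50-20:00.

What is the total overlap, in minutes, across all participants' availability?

Freya free within 09:00–20:00: 09:10–10:50, 11:10–12:30, 14:10–14:40, 15:50–16:30, 16:50–20:00.
Wyatt ∩ Noor: 14:20–14:40, 16:20–16:30, 16:50–18:20.
Wyatt ∩ Noor ∩ Freya: 14:20–14:40, 16:20–16:30, 16:50–18:20.
Wyatt ∩ Noor ∩ Freya ∩ Zheng: 14:20–14:40, 16:20–16:30, 17:50–18:20.
Total common minutes: 20 + 10 + 30 = 60.

60 minutes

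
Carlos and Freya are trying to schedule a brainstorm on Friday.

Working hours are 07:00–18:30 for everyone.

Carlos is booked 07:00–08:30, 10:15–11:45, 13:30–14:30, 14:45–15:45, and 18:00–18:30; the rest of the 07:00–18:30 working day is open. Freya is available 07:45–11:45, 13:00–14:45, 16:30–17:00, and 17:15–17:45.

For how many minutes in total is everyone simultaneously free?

210 minutes

Carlos free within 07:00–18:30: 08:30–10:15, 11:45–13:30, 14:30–14:45, 15:45–18:00.
Carlos ∩ Freya: 08:30–10:15, 13:00–13:30, 14:30–14:45, 16:30–17:00, 17:15–17:45.
Total common minutes: 105 + 30 + 15 + 30 + 30 = 210.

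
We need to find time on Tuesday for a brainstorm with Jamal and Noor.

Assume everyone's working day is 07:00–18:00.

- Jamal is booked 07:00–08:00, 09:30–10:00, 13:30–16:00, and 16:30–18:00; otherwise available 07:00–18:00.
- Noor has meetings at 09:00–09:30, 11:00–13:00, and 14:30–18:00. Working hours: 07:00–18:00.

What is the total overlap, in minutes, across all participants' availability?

150 minutes

Jamal free within 07:00–18:00: 08:00–09:30, 10:00–13:30, 16:00–16:30.
Noor free within 07:00–18:00: 07:00–09:00, 09:30–11:00, 13:00–14:30.
Jamal ∩ Noor: 08:00–09:00, 10:00–11:00, 13:00–13:30.
Total common minutes: 60 + 60 + 30 = 150.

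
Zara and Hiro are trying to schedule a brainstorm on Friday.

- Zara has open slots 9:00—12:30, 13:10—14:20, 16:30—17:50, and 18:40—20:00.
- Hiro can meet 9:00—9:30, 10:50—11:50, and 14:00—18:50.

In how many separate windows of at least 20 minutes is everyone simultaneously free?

4

Zara ∩ Hiro: 09:00–09:30, 10:50–11:50, 14:00–14:20, 16:30–17:50, 18:40–18:50.
Windows ≥ 20 min: 09:00–09:30, 10:50–11:50, 14:00–14:20, 16:30–17:50.
That's 4 windows.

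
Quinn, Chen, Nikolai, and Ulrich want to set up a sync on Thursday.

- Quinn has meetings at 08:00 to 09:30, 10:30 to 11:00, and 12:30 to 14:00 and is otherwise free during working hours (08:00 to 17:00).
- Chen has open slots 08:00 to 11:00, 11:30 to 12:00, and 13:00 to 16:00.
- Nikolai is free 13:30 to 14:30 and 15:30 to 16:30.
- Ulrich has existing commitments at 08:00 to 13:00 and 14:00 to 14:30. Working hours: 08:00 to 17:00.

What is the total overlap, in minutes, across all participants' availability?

Quinn free within 08:00–17:00: 09:30–10:30, 11:00–12:30, 14:00–17:00.
Ulrich free within 08:00–17:00: 13:00–14:00, 14:30–17:00.
Quinn ∩ Chen: 09:30–10:30, 11:30–12:00, 14:00–16:00.
Quinn ∩ Chen ∩ Nikolai: 14:00–14:30, 15:30–16:00.
Quinn ∩ Chen ∩ Nikolai ∩ Ulrich: 15:30–16:00.
Total common minutes: 30.

30 minutes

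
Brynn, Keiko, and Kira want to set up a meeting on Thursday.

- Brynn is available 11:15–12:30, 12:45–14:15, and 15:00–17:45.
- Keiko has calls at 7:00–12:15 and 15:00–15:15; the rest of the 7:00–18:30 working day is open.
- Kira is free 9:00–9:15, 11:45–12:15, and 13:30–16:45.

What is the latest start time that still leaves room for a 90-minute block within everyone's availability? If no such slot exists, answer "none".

15:15

Keiko free within 07:00–18:30: 12:15–15:00, 15:15–18:30.
Brynn ∩ Keiko: 12:15–12:30, 12:45–14:15, 15:15–17:45.
Brynn ∩ Keiko ∩ Kira: 13:30–14:15, 15:15–16:45.
Windows ≥ 90 min: 15:15–16:45.
Latest start in the last window 15:15–16:45 is 16:45 − 90 min = 15:15.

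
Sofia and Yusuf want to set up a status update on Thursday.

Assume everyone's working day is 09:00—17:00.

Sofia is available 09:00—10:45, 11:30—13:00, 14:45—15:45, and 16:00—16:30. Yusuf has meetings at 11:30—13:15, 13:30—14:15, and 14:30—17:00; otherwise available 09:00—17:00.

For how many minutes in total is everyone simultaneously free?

105 minutes

Yusuf free within 09:00–17:00: 09:00–11:30, 13:15–13:30, 14:15–14:30.
Sofia ∩ Yusuf: 09:00–10:45.
Total common minutes: 105.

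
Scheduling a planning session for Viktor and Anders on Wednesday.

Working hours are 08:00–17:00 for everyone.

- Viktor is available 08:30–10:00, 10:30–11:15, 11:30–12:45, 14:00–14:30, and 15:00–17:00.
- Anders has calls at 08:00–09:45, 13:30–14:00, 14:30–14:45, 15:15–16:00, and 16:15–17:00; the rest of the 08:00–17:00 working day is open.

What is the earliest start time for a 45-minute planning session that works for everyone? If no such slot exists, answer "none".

10:30

Anders free within 08:00–17:00: 09:45–13:30, 14:00–14:30, 14:45–15:15, 16:00–16:15.
Viktor ∩ Anders: 09:45–10:00, 10:30–11:15, 11:30–12:45, 14:00–14:30, 15:00–15:15, 16:00–16:15.
Windows ≥ 45 min: 10:30–11:15, 11:30–12:45.
Earliest such window starts at 10:30.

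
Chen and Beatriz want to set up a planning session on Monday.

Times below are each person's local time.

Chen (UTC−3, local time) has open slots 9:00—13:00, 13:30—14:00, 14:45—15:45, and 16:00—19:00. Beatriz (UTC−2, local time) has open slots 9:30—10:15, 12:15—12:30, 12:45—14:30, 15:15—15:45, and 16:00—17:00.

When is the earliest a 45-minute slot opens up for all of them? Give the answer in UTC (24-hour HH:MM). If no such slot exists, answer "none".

14:45

Chen → UTC: 12:00–16:00, 16:30–17:00, 17:45–18:45, 19:00–22:00.
Beatriz → UTC: 11:30–12:15, 14:15–14:30, 14:45–16:30, 17:15–17:45, 18:00–19:00.
Chen ∩ Beatriz: 12:00–12:15, 14:15–14:30, 14:45–16:00, 18:00–18:45.
Windows ≥ 45 min: 14:45–16:00, 18:00–18:45.
Earliest such window starts at 14:45.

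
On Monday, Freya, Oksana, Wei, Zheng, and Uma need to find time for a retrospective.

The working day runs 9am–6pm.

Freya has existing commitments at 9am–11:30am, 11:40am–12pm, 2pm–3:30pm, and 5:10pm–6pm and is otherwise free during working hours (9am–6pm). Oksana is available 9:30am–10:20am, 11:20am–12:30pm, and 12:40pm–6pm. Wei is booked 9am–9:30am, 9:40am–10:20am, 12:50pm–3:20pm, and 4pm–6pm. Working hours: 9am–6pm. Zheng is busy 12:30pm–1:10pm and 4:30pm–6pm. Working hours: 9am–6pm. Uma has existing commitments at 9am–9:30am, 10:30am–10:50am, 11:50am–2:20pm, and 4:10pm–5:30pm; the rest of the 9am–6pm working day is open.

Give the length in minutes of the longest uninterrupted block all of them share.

Freya free within 09:00–18:00: 11:30–11:40, 12:00–14:00, 15:30–17:10.
Wei free within 09:00–18:00: 09:30–09:40, 10:20–12:50, 15:20–16:00.
Zheng free within 09:00–18:00: 09:00–12:30, 13:10–16:30.
Uma free within 09:00–18:00: 09:30–10:30, 10:50–11:50, 14:20–16:10, 17:30–18:00.
Freya ∩ Oksana: 11:30–11:40, 12:00–12:30, 12:40–14:00, 15:30–17:10.
Freya ∩ Oksana ∩ Wei: 11:30–11:40, 12:00–12:30, 12:40–12:50, 15:30–16:00.
Freya ∩ Oksana ∩ Wei ∩ Zheng: 11:30–11:40, 12:00–12:30, 15:30–16:00.
Freya ∩ Oksana ∩ Wei ∩ Zheng ∩ Uma: 11:30–11:40, 15:30–16:00.
Common window lengths: 10, 30 min; longest is 30.

30 minutes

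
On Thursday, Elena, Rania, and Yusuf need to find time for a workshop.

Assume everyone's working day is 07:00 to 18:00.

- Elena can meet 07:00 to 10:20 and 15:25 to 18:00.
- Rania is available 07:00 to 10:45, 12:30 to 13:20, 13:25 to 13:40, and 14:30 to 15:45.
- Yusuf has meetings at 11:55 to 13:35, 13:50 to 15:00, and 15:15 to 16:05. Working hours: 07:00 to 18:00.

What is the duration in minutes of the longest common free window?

200 minutes

Yusuf free within 07:00–18:00: 07:00–11:55, 13:35–13:50, 15:00–15:15, 16:05–18:00.
Elena ∩ Rania: 07:00–10:20, 15:25–15:45.
Elena ∩ Rania ∩ Yusuf: 07:00–10:20.
Single common window of 200 minutes.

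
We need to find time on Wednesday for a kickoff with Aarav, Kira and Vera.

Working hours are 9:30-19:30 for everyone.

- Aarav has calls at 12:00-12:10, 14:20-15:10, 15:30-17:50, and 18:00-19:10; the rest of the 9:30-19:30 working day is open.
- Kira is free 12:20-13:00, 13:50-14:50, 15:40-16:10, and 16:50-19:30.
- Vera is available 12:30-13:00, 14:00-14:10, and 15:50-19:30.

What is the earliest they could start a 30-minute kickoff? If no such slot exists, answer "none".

Aarav free within 09:30–19:30: 09:30–12:00, 12:10–14:20, 15:10–15:30, 17:50–18:00, 19:10–19:30.
Aarav ∩ Kira: 12:20–13:00, 13:50–14:20, 17:50–18:00, 19:10–19:30.
Aarav ∩ Kira ∩ Vera: 12:30–13:00, 14:00–14:10, 17:50–18:00, 19:10–19:30.
Windows ≥ 30 min: 12:30–13:00.
Earliest such window starts at 12:30.

12:30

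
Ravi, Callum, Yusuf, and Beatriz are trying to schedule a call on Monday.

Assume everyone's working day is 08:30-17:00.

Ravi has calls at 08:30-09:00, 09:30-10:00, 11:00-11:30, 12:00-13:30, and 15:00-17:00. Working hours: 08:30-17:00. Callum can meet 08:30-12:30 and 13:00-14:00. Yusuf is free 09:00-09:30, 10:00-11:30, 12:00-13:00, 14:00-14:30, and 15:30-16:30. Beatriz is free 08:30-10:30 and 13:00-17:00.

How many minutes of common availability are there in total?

Ravi free within 08:30–17:00: 09:00–09:30, 10:00–11:00, 11:30–12:00, 13:30–15:00.
Ravi ∩ Callum: 09:00–09:30, 10:00–11:00, 11:30–12:00, 13:30–14:00.
Ravi ∩ Callum ∩ Yusuf: 09:00–09:30, 10:00–11:00.
Ravi ∩ Callum ∩ Yusuf ∩ Beatriz: 09:00–09:30, 10:00–10:30.
Total common minutes: 30 + 30 = 60.

60 minutes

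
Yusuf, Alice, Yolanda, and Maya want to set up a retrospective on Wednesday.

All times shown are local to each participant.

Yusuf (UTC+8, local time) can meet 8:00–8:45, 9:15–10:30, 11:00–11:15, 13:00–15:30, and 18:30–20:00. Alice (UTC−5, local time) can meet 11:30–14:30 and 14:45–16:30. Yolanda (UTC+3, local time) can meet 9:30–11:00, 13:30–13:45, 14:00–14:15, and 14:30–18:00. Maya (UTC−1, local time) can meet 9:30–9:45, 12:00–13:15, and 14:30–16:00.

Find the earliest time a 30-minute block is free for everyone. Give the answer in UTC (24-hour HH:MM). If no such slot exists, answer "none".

Yusuf → UTC: 00:00–00:45, 01:15–02:30, 03:00–03:15, 05:00–07:30, 10:30–12:00.
Alice → UTC: 16:30–19:30, 19:45–21:30.
Yolanda → UTC: 06:30–08:00, 10:30–10:45, 11:00–11:15, 11:30–15:00.
Maya → UTC: 10:30–10:45, 13:00–14:15, 15:30–17:00.
Yusuf ∩ Alice: (none).
Yusuf ∩ Alice ∩ Yolanda: (none).
Yusuf ∩ Alice ∩ Yolanda ∩ Maya: (none).
Windows ≥ 30 min: (none).

none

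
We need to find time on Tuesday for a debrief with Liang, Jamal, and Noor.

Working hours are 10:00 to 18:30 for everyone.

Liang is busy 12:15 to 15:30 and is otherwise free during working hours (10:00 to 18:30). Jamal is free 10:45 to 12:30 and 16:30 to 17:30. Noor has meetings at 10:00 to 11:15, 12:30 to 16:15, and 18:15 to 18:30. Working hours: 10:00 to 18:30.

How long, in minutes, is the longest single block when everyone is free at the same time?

60 minutes

Liang free within 10:00–18:30: 10:00–12:15, 15:30–18:30.
Noor free within 10:00–18:30: 11:15–12:30, 16:15–18:15.
Liang ∩ Jamal: 10:45–12:15, 16:30–17:30.
Liang ∩ Jamal ∩ Noor: 11:15–12:15, 16:30–17:30.
Common window lengths: 60, 60 min; longest is 60.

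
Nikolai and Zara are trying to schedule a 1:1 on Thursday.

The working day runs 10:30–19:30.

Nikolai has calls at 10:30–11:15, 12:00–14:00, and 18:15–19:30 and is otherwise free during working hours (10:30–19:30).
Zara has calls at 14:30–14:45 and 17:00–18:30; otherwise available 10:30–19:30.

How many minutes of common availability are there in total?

Nikolai free within 10:30–19:30: 11:15–12:00, 14:00–18:15.
Zara free within 10:30–19:30: 10:30–14:30, 14:45–17:00, 18:30–19:30.
Nikolai ∩ Zara: 11:15–12:00, 14:00–14:30, 14:45–17:00.
Total common minutes: 45 + 30 + 135 = 210.

210 minutes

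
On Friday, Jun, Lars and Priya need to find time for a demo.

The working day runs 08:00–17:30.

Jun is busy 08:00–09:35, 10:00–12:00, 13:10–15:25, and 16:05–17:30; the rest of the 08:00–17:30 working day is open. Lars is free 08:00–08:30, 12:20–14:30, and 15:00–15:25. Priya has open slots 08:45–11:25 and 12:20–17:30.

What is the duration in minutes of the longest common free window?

50 minutes

Jun free within 08:00–17:30: 09:35–10:00, 12:00–13:10, 15:25–16:05.
Jun ∩ Lars: 12:20–13:10.
Jun ∩ Lars ∩ Priya: 12:20–13:10.
Single common window of 50 minutes.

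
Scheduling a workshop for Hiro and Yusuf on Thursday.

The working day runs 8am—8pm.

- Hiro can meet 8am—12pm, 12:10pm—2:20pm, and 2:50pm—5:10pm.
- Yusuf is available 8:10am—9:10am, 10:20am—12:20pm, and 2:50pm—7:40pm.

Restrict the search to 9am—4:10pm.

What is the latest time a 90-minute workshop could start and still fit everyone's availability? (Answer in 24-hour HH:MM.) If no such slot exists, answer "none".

10:30

Hiro ∩ Yusuf: 08:10–09:10, 10:20–12:00, 12:10–12:20, 14:50–17:10.
Restricted to 09:00–16:10: 09:00–09:10, 10:20–12:00, 12:10–12:20, 14:50–16:10.
Windows ≥ 90 min: 10:20–12:00.
Latest start in the last window 10:20–12:00 is 12:00 − 90 min = 10:30.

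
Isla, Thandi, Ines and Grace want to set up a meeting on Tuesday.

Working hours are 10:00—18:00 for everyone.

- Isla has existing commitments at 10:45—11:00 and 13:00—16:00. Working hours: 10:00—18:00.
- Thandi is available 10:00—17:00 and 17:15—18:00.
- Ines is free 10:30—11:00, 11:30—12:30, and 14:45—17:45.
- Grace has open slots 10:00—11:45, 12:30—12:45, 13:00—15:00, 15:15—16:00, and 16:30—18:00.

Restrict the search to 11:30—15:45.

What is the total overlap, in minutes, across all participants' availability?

Isla free within 10:00–18:00: 10:00–10:45, 11:00–13:00, 16:00–18:00.
Isla ∩ Thandi: 10:00–10:45, 11:00–13:00, 16:00–17:00, 17:15–18:00.
Isla ∩ Thandi ∩ Ines: 10:30–10:45, 11:30–12:30, 16:00–17:00, 17:15–17:45.
Isla ∩ Thandi ∩ Ines ∩ Grace: 10:30–10:45, 11:30–11:45, 16:30–17:00, 17:15–17:45.
Restricted to 11:30–15:45: 11:30–11:45.
Total common minutes: 15.

15 minutes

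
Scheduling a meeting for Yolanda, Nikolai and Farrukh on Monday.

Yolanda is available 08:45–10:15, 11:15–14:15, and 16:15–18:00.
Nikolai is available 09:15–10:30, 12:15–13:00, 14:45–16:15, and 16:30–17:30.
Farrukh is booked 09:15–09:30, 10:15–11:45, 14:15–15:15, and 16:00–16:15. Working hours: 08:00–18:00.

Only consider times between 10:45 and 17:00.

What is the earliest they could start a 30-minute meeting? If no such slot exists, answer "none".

Farrukh free within 08:00–18:00: 08:00–09:15, 09:30–10:15, 11:45–14:15, 15:15–16:00, 16:15–18:00.
Yolanda ∩ Nikolai: 09:15–10:15, 12:15–13:00, 16:30–17:30.
Yolanda ∩ Nikolai ∩ Farrukh: 09:30–10:15, 12:15–13:00, 16:30–17:30.
Restricted to 10:45–17:00: 12:15–13:00, 16:30–17:00.
Windows ≥ 30 min: 12:15–13:00, 16:30–17:00.
Earliest such window starts at 12:15.

12:15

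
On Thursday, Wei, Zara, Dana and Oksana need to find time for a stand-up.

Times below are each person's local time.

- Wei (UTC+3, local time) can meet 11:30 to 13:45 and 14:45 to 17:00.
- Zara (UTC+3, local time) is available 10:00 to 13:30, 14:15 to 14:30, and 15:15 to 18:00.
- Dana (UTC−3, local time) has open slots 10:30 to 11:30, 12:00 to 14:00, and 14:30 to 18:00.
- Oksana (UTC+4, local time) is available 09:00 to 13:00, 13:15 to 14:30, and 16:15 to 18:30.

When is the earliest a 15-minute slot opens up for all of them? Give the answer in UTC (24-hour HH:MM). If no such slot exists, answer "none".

Wei → UTC: 08:30–10:45, 11:45–14:00.
Zara → UTC: 07:00–10:30, 11:15–11:30, 12:15–15:00.
Dana → UTC: 13:30–14:30, 15:00–17:00, 17:30–21:00.
Oksana → UTC: 05:00–09:00, 09:15–10:30, 12:15–14:30.
Wei ∩ Zara: 08:30–10:30, 12:15–14:00.
Wei ∩ Zara ∩ Dana: 13:30–14:00.
Wei ∩ Zara ∩ Dana ∩ Oksana: 13:30–14:00.
Windows ≥ 15 min: 13:30–14:00.
Earliest such window starts at 13:30.

13:30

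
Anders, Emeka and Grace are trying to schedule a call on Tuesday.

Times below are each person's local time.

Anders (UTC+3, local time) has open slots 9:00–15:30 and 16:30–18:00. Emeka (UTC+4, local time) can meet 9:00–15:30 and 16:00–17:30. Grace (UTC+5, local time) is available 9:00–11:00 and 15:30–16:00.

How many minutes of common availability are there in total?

Anders → UTC: 06:00–12:30, 13:30–15:00.
Emeka → UTC: 05:00–11:30, 12:00–13:30.
Grace → UTC: 04:00–06:00, 10:30–11:00.
Anders ∩ Emeka: 06:00–11:30, 12:00–12:30.
Anders ∩ Emeka ∩ Grace: 10:30–11:00.
Total common minutes: 30.

30 minutes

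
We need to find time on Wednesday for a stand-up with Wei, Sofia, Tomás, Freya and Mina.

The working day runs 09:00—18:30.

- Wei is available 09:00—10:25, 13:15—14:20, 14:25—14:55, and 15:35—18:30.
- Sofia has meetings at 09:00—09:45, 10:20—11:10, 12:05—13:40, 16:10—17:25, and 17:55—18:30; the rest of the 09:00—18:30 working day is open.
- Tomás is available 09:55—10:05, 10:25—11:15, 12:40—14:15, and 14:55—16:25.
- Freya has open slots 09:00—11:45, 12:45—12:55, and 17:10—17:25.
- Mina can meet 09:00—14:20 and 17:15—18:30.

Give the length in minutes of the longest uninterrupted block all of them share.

10 minutes

Sofia free within 09:00–18:30: 09:45–10:20, 11:10–12:05, 13:40–16:10, 17:25–17:55.
Wei ∩ Sofia: 09:45–10:20, 13:40–14:20, 14:25–14:55, 15:35–16:10, 17:25–17:55.
Wei ∩ Sofia ∩ Tomás: 09:55–10:05, 13:40–14:15, 15:35–16:10.
Wei ∩ Sofia ∩ Tomás ∩ Freya: 09:55–10:05.
Wei ∩ Sofia ∩ Tomás ∩ Freya ∩ Mina: 09:55–10:05.
Single common window of 10 minutes.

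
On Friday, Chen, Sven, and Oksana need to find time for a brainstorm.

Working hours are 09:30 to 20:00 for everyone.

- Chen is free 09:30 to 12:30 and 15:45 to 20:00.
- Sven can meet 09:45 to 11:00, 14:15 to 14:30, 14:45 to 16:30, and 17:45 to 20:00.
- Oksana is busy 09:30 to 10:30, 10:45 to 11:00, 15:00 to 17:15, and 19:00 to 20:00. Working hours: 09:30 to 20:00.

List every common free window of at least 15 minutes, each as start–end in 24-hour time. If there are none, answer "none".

10:30–10:45, 17:45–19:00

Oksana free within 09:30–20:00: 10:30–10:45, 11:00–15:00, 17:15–19:00.
Chen ∩ Sven: 09:45–11:00, 15:45–16:30, 17:45–20:00.
Chen ∩ Sven ∩ Oksana: 10:30–10:45, 17:45–19:00.
Windows ≥ 15 min: 10:30–10:45, 17:45–19:00.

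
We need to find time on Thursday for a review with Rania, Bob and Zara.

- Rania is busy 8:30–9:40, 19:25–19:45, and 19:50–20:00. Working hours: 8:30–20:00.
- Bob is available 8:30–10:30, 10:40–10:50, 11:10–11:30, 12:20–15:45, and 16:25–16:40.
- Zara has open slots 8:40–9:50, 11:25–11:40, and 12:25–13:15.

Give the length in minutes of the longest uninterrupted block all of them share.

Rania free within 08:30–20:00: 09:40–19:25, 19:45–19:50.
Rania ∩ Bob: 09:40–10:30, 10:40–10:50, 11:10–11:30, 12:20–15:45, 16:25–16:40.
Rania ∩ Bob ∩ Zara: 09:40–09:50, 11:25–11:30, 12:25–13:15.
Common window lengths: 10, 5, 50 min; longest is 50.

50 minutes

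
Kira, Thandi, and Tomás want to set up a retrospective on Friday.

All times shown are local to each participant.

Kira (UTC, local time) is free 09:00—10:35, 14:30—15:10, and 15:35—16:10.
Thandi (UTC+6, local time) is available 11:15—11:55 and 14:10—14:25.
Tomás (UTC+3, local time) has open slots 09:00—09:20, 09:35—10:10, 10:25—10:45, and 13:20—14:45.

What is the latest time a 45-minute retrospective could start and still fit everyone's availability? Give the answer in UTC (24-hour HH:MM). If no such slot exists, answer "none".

none

Kira → UTC: 09:00–10:35, 14:30–15:10, 15:35–16:10.
Thandi → UTC: 05:15–05:55, 08:10–08:25.
Tomás → UTC: 06:00–06:20, 06:35–07:10, 07:25–07:45, 10:20–11:45.
Kira ∩ Thandi: (none).
Kira ∩ Thandi ∩ Tomás: (none).
Windows ≥ 45 min: (none).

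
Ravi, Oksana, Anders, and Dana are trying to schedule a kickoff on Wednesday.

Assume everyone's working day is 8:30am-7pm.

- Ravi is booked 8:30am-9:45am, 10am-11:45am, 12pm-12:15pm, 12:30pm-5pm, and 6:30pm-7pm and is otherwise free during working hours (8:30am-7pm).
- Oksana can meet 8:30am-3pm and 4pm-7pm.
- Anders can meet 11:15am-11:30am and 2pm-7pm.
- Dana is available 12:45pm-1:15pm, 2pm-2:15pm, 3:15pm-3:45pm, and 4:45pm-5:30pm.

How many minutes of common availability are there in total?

Ravi free within 08:30–19:00: 09:45–10:00, 11:45–12:00, 12:15–12:30, 17:00–18:30.
Ravi ∩ Oksana: 09:45–10:00, 11:45–12:00, 12:15–12:30, 17:00–18:30.
Ravi ∩ Oksana ∩ Anders: 17:00–18:30.
Ravi ∩ Oksana ∩ Anders ∩ Dana: 17:00–17:30.
Total common minutes: 30.

30 minutes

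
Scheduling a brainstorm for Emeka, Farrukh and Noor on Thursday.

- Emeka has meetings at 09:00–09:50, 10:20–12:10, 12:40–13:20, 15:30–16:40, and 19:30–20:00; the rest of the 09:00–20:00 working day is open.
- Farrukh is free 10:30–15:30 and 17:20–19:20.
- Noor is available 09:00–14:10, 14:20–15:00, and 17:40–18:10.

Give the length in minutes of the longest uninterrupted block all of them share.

50 minutes

Emeka free within 09:00–20:00: 09:50–10:20, 12:10–12:40, 13:20–15:30, 16:40–19:30.
Emeka ∩ Farrukh: 12:10–12:40, 13:20–15:30, 17:20–19:20.
Emeka ∩ Farrukh ∩ Noor: 12:10–12:40, 13:20–14:10, 14:20–15:00, 17:40–18:10.
Common window lengths: 30, 50, 40, 30 min; longest is 50.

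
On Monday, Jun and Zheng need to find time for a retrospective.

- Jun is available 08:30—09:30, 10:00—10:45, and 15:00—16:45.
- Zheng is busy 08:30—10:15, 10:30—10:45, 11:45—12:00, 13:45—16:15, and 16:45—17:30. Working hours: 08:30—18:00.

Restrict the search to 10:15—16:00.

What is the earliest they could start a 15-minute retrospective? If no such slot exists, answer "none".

10:15

Zheng free within 08:30–18:00: 10:15–10:30, 10:45–11:45, 12:00–13:45, 16:15–16:45, 17:30–18:00.
Jun ∩ Zheng: 10:15–10:30, 16:15–16:45.
Restricted to 10:15–16:00: 10:15–10:30.
Windows ≥ 15 min: 10:15–10:30.
Earliest such window starts at 10:15.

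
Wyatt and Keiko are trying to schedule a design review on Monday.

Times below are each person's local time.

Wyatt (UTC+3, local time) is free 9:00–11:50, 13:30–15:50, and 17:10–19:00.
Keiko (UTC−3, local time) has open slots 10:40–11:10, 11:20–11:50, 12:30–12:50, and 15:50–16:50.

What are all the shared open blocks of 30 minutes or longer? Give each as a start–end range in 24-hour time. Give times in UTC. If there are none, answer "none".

14:20–14:50

Wyatt → UTC: 06:00–08:50, 10:30–12:50, 14:10–16:00.
Keiko → UTC: 13:40–14:10, 14:20–14:50, 15:30–15:50, 18:50–19:50.
Wyatt ∩ Keiko: 14:20–14:50, 15:30–15:50.
Windows ≥ 30 min: 14:20–14:50.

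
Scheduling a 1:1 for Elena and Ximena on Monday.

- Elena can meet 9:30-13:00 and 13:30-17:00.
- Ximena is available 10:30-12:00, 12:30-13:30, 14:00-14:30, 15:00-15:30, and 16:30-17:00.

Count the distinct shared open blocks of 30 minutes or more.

5

Elena ∩ Ximena: 10:30–12:00, 12:30–13:00, 14:00–14:30, 15:00–15:30, 16:30–17:00.
Windows ≥ 30 min: 10:30–12:00, 12:30–13:00, 14:00–14:30, 15:00–15:30, 16:30–17:00.
That's 5 windows.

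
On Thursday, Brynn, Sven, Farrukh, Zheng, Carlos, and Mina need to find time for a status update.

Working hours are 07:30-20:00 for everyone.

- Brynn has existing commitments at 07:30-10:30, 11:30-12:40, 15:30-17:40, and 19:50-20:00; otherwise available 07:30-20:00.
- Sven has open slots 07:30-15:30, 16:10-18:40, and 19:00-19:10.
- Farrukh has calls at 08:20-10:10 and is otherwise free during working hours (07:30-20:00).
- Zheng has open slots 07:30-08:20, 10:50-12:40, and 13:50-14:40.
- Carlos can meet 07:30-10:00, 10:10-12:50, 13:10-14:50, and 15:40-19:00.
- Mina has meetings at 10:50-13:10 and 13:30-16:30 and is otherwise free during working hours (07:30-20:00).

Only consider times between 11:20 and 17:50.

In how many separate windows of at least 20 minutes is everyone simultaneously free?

0

Brynn free within 07:30–20:00: 10:30–11:30, 12:40–15:30, 17:40–19:50.
Farrukh free within 07:30–20:00: 07:30–08:20, 10:10–20:00.
Mina free within 07:30–20:00: 07:30–10:50, 13:10–13:30, 16:30–20:00.
Brynn ∩ Sven: 10:30–11:30, 12:40–15:30, 17:40–18:40, 19:00–19:10.
Brynn ∩ Sven ∩ Farrukh: 10:30–11:30, 12:40–15:30, 17:40–18:40, 19:00–19:10.
Brynn ∩ Sven ∩ Farrukh ∩ Zheng: 10:50–11:30, 13:50–14:40.
Brynn ∩ Sven ∩ Farrukh ∩ Zheng ∩ Carlos: 10:50–11:30, 13:50–14:40.
Brynn ∩ Sven ∩ Farrukh ∩ Zheng ∩ Carlos ∩ Mina: (none).
Restricted to 11:20–17:50: (none).
Windows ≥ 20 min: (none).
That's 0 windows.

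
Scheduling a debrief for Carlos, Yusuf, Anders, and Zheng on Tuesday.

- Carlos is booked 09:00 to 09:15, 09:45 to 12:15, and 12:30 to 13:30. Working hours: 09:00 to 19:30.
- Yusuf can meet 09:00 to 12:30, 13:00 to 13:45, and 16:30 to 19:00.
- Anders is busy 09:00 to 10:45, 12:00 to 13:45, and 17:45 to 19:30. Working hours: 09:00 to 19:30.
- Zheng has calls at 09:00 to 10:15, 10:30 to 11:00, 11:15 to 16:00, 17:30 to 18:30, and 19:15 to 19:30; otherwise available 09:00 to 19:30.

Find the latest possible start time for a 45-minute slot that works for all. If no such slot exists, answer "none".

16:45

Carlos free within 09:00–19:30: 09:15–09:45, 12:15–12:30, 13:30–19:30.
Anders free within 09:00–19:30: 10:45–12:00, 13:45–17:45.
Zheng free within 09:00–19:30: 10:15–10:30, 11:00–11:15, 16:00–17:30, 18:30–19:15.
Carlos ∩ Yusuf: 09:15–09:45, 12:15–12:30, 13:30–13:45, 16:30–19:00.
Carlos ∩ Yusuf ∩ Anders: 16:30–17:45.
Carlos ∩ Yusuf ∩ Anders ∩ Zheng: 16:30–17:30.
Windows ≥ 45 min: 16:30–17:30.
Latest start in the last window 16:30–17:30 is 17:30 − 45 min = 16:45.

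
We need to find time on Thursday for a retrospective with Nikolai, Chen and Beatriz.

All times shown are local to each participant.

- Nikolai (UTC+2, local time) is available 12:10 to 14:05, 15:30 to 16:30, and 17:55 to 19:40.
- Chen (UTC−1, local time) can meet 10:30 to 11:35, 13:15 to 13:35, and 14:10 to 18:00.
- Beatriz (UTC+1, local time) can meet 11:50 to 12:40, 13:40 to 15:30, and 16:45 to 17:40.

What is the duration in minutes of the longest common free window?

45 minutes

Nikolai → UTC: 10:10–12:05, 13:30–14:30, 15:55–17:40.
Chen → UTC: 11:30–12:35, 14:15–14:35, 15:10–19:00.
Beatriz → UTC: 10:50–11:40, 12:40–14:30, 15:45–16:40.
Nikolai ∩ Chen: 11:30–12:05, 14:15–14:30, 15:55–17:40.
Nikolai ∩ Chen ∩ Beatriz: 11:30–11:40, 14:15–14:30, 15:55–16:40.
Common window lengths: 10, 15, 45 min; longest is 45.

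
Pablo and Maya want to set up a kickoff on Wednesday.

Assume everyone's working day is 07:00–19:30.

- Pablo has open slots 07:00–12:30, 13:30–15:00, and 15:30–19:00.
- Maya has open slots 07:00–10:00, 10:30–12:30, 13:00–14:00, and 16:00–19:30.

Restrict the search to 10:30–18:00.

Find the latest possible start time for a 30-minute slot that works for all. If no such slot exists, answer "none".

17:30

Pablo ∩ Maya: 07:00–10:00, 10:30–12:30, 13:30–14:00, 16:00–19:00.
Restricted to 10:30–18:00: 10:30–12:30, 13:30–14:00, 16:00–18:00.
Windows ≥ 30 min: 10:30–12:30, 13:30–14:00, 16:00–18:00.
Latest start in the last window 16:00–18:00 is 18:00 − 30 min = 17:30.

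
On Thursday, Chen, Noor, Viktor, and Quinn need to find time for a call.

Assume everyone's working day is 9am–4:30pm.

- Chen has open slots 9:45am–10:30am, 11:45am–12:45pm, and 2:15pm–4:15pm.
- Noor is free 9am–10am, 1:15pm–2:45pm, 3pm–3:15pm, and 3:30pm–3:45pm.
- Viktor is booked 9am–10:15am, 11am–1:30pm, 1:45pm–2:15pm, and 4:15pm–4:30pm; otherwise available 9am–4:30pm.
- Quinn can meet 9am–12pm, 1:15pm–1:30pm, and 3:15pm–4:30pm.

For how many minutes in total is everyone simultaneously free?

Viktor free within 09:00–16:30: 10:15–11:00, 13:30–13:45, 14:15–16:15.
Chen ∩ Noor: 09:45–10:00, 14:15–14:45, 15:00–15:15, 15:30–15:45.
Chen ∩ Noor ∩ Viktor: 14:15–14:45, 15:00–15:15, 15:30–15:45.
Chen ∩ Noor ∩ Viktor ∩ Quinn: 15:30–15:45.
Total common minutes: 15.

15 minutes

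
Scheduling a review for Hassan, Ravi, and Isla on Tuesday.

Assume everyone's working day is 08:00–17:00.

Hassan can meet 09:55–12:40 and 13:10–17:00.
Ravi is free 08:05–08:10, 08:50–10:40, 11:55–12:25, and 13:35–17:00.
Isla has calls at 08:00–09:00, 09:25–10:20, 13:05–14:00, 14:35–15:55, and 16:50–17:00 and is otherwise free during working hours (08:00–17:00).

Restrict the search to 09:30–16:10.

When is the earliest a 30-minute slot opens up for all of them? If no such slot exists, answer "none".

11:55

Isla free within 08:00–17:00: 09:00–09:25, 10:20–13:05, 14:00–14:35, 15:55–16:50.
Hassan ∩ Ravi: 09:55–10:40, 11:55–12:25, 13:35–17:00.
Hassan ∩ Ravi ∩ Isla: 10:20–10:40, 11:55–12:25, 14:00–14:35, 15:55–16:50.
Restricted to 09:30–16:10: 10:20–10:40, 11:55–12:25, 14:00–14:35, 15:55–16:10.
Windows ≥ 30 min: 11:55–12:25, 14:00–14:35.
Earliest such window starts at 11:55.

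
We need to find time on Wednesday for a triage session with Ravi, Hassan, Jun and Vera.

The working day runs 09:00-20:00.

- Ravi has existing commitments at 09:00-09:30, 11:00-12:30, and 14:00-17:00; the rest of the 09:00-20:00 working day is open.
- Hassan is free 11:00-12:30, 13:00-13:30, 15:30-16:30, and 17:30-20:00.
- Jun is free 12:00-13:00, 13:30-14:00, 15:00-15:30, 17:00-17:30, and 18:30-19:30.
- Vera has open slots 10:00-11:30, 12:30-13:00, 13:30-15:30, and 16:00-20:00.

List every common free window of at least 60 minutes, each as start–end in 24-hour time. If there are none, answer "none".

18:30–19:30

Ravi free within 09:00–20:00: 09:30–11:00, 12:30–14:00, 17:00–20:00.
Ravi ∩ Hassan: 13:00–13:30, 17:30–20:00.
Ravi ∩ Hassan ∩ Jun: 18:30–19:30.
Ravi ∩ Hassan ∩ Jun ∩ Vera: 18:30–19:30.
Windows ≥ 60 min: 18:30–19:30.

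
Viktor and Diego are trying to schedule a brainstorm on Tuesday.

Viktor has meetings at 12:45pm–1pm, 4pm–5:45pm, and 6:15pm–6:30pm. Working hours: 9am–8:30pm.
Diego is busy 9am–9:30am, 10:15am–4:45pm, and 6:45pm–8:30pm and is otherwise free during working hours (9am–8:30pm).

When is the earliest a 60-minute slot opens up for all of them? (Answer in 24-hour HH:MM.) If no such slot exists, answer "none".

none

Viktor free within 09:00–20:30: 09:00–12:45, 13:00–16:00, 17:45–18:15, 18:30–20:30.
Diego free within 09:00–20:30: 09:30–10:15, 16:45–18:45.
Viktor ∩ Diego: 09:30–10:15, 17:45–18:15, 18:30–18:45.
Windows ≥ 60 min: (none).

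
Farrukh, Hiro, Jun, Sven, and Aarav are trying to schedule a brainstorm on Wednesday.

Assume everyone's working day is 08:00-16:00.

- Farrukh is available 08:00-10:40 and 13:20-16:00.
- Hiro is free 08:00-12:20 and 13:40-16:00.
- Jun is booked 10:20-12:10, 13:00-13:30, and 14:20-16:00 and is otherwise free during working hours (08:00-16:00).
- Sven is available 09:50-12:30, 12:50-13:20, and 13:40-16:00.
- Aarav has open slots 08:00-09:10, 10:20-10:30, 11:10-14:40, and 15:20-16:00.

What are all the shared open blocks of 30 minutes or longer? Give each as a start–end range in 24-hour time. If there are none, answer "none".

Jun free within 08:00–16:00: 08:00–10:20, 12:10–13:00, 13:30–14:20.
Farrukh ∩ Hiro: 08:00–10:40, 13:40–16:00.
Farrukh ∩ Hiro ∩ Jun: 08:00–10:20, 13:40–14:20.
Farrukh ∩ Hiro ∩ Jun ∩ Sven: 09:50–10:20, 13:40–14:20.
Farrukh ∩ Hiro ∩ Jun ∩ Sven ∩ Aarav: 13:40–14:20.
Windows ≥ 30 min: 13:40–14:20.

13:40–14:20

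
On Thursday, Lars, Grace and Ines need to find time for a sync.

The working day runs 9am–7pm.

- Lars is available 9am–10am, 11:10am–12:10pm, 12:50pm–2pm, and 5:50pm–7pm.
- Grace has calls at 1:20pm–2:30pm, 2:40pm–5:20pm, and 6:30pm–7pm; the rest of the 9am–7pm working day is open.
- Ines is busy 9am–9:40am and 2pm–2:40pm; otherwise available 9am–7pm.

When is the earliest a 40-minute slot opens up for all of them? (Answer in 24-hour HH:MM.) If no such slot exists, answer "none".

Grace free within 09:00–19:00: 09:00–13:20, 14:30–14:40, 17:20–18:30.
Ines free within 09:00–19:00: 09:40–14:00, 14:40–19:00.
Lars ∩ Grace: 09:00–10:00, 11:10–12:10, 12:50–13:20, 17:50–18:30.
Lars ∩ Grace ∩ Ines: 09:40–10:00, 11:10–12:10, 12:50–13:20, 17:50–18:30.
Windows ≥ 40 min: 11:10–12:10, 17:50–18:30.
Earliest such window starts at 11:10.

11:10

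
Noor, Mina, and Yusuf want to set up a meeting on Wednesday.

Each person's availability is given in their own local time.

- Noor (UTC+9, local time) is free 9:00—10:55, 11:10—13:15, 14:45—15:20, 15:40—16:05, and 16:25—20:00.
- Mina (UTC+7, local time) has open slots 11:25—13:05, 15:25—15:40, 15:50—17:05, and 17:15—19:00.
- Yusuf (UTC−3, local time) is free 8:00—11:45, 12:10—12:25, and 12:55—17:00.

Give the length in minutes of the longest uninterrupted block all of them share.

Noor → UTC: 00:00–01:55, 02:10–04:15, 05:45–06:20, 06:40–07:05, 07:25–11:00.
Mina → UTC: 04:25–06:05, 08:25–08:40, 08:50–10:05, 10:15–12:00.
Yusuf → UTC: 11:00–14:45, 15:10–15:25, 15:55–20:00.
Noor ∩ Mina: 05:45–06:05, 08:25–08:40, 08:50–10:05, 10:15–11:00.
Noor ∩ Mina ∩ Yusuf: (none).
No common window.

0 minutes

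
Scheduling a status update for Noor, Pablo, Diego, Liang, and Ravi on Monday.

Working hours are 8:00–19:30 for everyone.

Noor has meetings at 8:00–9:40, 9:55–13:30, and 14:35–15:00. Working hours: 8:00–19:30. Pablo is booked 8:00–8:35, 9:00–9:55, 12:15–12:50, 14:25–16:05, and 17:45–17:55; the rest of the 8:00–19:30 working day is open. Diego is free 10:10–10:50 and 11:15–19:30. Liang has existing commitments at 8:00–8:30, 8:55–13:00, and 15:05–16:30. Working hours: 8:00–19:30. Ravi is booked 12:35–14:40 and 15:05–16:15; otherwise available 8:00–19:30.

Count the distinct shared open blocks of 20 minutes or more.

Noor free within 08:00–19:30: 09:40–09:55, 13:30–14:35, 15:00–19:30.
Pablo free within 08:00–19:30: 08:35–09:00, 09:55–12:15, 12:50–14:25, 16:05–17:45, 17:55–19:30.
Liang free within 08:00–19:30: 08:30–08:55, 13:00–15:05, 16:30–19:30.
Ravi free within 08:00–19:30: 08:00–12:35, 14:40–15:05, 16:15–19:30.
Noor ∩ Pablo: 13:30–14:25, 16:05–17:45, 17:55–19:30.
Noor ∩ Pablo ∩ Diego: 13:30–14:25, 16:05–17:45, 17:55–19:30.
Noor ∩ Pablo ∩ Diego ∩ Liang: 13:30–14:25, 16:30–17:45, 17:55–19:30.
Noor ∩ Pablo ∩ Diego ∩ Liang ∩ Ravi: 16:30–17:45, 17:55–19:30.
Windows ≥ 20 min: 16:30–17:45, 17:55–19:30.
That's 2 windows.

2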